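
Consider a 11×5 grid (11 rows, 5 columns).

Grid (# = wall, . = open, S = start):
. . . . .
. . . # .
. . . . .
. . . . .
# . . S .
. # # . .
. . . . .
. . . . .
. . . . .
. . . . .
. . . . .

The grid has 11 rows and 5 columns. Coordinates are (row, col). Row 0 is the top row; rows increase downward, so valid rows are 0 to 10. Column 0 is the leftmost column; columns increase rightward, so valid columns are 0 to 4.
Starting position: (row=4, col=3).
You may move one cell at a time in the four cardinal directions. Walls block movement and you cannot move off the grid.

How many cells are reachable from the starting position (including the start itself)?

BFS flood-fill from (row=4, col=3):
  Distance 0: (row=4, col=3)
  Distance 1: (row=3, col=3), (row=4, col=2), (row=4, col=4), (row=5, col=3)
  Distance 2: (row=2, col=3), (row=3, col=2), (row=3, col=4), (row=4, col=1), (row=5, col=4), (row=6, col=3)
  Distance 3: (row=2, col=2), (row=2, col=4), (row=3, col=1), (row=6, col=2), (row=6, col=4), (row=7, col=3)
  Distance 4: (row=1, col=2), (row=1, col=4), (row=2, col=1), (row=3, col=0), (row=6, col=1), (row=7, col=2), (row=7, col=4), (row=8, col=3)
  Distance 5: (row=0, col=2), (row=0, col=4), (row=1, col=1), (row=2, col=0), (row=6, col=0), (row=7, col=1), (row=8, col=2), (row=8, col=4), (row=9, col=3)
  Distance 6: (row=0, col=1), (row=0, col=3), (row=1, col=0), (row=5, col=0), (row=7, col=0), (row=8, col=1), (row=9, col=2), (row=9, col=4), (row=10, col=3)
  Distance 7: (row=0, col=0), (row=8, col=0), (row=9, col=1), (row=10, col=2), (row=10, col=4)
  Distance 8: (row=9, col=0), (row=10, col=1)
  Distance 9: (row=10, col=0)
Total reachable: 51 (grid has 51 open cells total)

Answer: Reachable cells: 51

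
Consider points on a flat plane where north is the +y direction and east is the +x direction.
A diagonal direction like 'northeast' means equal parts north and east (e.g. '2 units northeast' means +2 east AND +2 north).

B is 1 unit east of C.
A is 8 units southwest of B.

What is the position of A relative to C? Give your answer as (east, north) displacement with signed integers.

Answer: A is at (east=-7, north=-8) relative to C.

Derivation:
Place C at the origin (east=0, north=0).
  B is 1 unit east of C: delta (east=+1, north=+0); B at (east=1, north=0).
  A is 8 units southwest of B: delta (east=-8, north=-8); A at (east=-7, north=-8).
Therefore A relative to C: (east=-7, north=-8).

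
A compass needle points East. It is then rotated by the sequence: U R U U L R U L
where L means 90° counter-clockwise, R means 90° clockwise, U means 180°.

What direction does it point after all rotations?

Answer: Final heading: East

Derivation:
Start: East
  U (U-turn (180°)) -> West
  R (right (90° clockwise)) -> North
  U (U-turn (180°)) -> South
  U (U-turn (180°)) -> North
  L (left (90° counter-clockwise)) -> West
  R (right (90° clockwise)) -> North
  U (U-turn (180°)) -> South
  L (left (90° counter-clockwise)) -> East
Final: East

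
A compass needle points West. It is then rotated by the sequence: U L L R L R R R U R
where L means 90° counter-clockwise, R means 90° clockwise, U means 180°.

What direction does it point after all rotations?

Start: West
  U (U-turn (180°)) -> East
  L (left (90° counter-clockwise)) -> North
  L (left (90° counter-clockwise)) -> West
  R (right (90° clockwise)) -> North
  L (left (90° counter-clockwise)) -> West
  R (right (90° clockwise)) -> North
  R (right (90° clockwise)) -> East
  R (right (90° clockwise)) -> South
  U (U-turn (180°)) -> North
  R (right (90° clockwise)) -> East
Final: East

Answer: Final heading: East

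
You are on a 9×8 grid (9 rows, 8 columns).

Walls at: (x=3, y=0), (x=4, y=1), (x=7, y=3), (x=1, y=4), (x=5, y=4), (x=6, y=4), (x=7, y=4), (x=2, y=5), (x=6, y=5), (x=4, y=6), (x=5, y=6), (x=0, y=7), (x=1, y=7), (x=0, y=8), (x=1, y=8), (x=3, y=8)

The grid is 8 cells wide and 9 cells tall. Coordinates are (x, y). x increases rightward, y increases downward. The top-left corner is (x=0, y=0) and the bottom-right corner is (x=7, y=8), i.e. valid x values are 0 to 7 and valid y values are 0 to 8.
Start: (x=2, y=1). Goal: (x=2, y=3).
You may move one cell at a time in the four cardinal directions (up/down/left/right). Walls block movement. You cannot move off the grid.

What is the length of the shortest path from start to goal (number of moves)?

Answer: Shortest path length: 2

Derivation:
BFS from (x=2, y=1) until reaching (x=2, y=3):
  Distance 0: (x=2, y=1)
  Distance 1: (x=2, y=0), (x=1, y=1), (x=3, y=1), (x=2, y=2)
  Distance 2: (x=1, y=0), (x=0, y=1), (x=1, y=2), (x=3, y=2), (x=2, y=3)  <- goal reached here
One shortest path (2 moves): (x=2, y=1) -> (x=2, y=2) -> (x=2, y=3)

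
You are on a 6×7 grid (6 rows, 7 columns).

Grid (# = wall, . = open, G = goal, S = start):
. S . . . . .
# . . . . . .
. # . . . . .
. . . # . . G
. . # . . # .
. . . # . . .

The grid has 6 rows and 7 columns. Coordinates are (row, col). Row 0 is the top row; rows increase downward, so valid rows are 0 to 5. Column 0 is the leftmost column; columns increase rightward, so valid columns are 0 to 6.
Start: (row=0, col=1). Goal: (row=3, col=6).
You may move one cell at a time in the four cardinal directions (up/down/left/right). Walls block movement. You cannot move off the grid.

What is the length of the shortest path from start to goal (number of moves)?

BFS from (row=0, col=1) until reaching (row=3, col=6):
  Distance 0: (row=0, col=1)
  Distance 1: (row=0, col=0), (row=0, col=2), (row=1, col=1)
  Distance 2: (row=0, col=3), (row=1, col=2)
  Distance 3: (row=0, col=4), (row=1, col=3), (row=2, col=2)
  Distance 4: (row=0, col=5), (row=1, col=4), (row=2, col=3), (row=3, col=2)
  Distance 5: (row=0, col=6), (row=1, col=5), (row=2, col=4), (row=3, col=1)
  Distance 6: (row=1, col=6), (row=2, col=5), (row=3, col=0), (row=3, col=4), (row=4, col=1)
  Distance 7: (row=2, col=0), (row=2, col=6), (row=3, col=5), (row=4, col=0), (row=4, col=4), (row=5, col=1)
  Distance 8: (row=3, col=6), (row=4, col=3), (row=5, col=0), (row=5, col=2), (row=5, col=4)  <- goal reached here
One shortest path (8 moves): (row=0, col=1) -> (row=0, col=2) -> (row=0, col=3) -> (row=0, col=4) -> (row=0, col=5) -> (row=0, col=6) -> (row=1, col=6) -> (row=2, col=6) -> (row=3, col=6)

Answer: Shortest path length: 8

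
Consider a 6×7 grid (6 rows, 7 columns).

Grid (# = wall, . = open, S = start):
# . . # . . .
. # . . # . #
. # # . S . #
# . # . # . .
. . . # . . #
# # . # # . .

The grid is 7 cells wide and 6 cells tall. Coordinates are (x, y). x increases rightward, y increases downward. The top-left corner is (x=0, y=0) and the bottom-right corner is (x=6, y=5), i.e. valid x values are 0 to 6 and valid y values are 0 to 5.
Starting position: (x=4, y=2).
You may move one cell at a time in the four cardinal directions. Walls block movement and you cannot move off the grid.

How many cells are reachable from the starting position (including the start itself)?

BFS flood-fill from (x=4, y=2):
  Distance 0: (x=4, y=2)
  Distance 1: (x=3, y=2), (x=5, y=2)
  Distance 2: (x=3, y=1), (x=5, y=1), (x=3, y=3), (x=5, y=3)
  Distance 3: (x=5, y=0), (x=2, y=1), (x=6, y=3), (x=5, y=4)
  Distance 4: (x=2, y=0), (x=4, y=0), (x=6, y=0), (x=4, y=4), (x=5, y=5)
  Distance 5: (x=1, y=0), (x=6, y=5)
Total reachable: 18 (grid has 25 open cells total)

Answer: Reachable cells: 18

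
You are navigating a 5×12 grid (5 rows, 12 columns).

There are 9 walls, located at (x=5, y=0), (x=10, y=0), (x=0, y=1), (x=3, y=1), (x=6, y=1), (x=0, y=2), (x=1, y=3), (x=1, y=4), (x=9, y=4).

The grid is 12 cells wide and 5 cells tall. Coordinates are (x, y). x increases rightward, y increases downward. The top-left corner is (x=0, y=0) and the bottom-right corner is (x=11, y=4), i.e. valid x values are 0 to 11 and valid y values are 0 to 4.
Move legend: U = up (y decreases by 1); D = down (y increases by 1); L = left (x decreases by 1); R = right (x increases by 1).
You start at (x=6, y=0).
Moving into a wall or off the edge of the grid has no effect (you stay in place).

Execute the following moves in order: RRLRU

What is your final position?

Answer: Final position: (x=8, y=0)

Derivation:
Start: (x=6, y=0)
  R (right): (x=6, y=0) -> (x=7, y=0)
  R (right): (x=7, y=0) -> (x=8, y=0)
  L (left): (x=8, y=0) -> (x=7, y=0)
  R (right): (x=7, y=0) -> (x=8, y=0)
  U (up): blocked, stay at (x=8, y=0)
Final: (x=8, y=0)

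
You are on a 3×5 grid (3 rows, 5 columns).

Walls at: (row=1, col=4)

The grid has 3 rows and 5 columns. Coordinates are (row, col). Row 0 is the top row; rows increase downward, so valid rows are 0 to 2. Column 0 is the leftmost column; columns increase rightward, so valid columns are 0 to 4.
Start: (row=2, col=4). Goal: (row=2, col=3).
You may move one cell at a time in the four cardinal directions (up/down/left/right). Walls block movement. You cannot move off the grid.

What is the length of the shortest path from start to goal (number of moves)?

Answer: Shortest path length: 1

Derivation:
BFS from (row=2, col=4) until reaching (row=2, col=3):
  Distance 0: (row=2, col=4)
  Distance 1: (row=2, col=3)  <- goal reached here
One shortest path (1 moves): (row=2, col=4) -> (row=2, col=3)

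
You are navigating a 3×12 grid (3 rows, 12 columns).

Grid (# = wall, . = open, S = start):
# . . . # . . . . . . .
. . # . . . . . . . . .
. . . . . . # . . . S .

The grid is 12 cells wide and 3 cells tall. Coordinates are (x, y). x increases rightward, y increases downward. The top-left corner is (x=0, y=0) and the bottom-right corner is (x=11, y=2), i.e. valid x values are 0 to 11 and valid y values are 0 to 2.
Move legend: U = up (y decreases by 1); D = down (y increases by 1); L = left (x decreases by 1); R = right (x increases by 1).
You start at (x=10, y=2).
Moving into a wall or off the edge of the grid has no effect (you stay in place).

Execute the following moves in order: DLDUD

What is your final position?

Start: (x=10, y=2)
  D (down): blocked, stay at (x=10, y=2)
  L (left): (x=10, y=2) -> (x=9, y=2)
  D (down): blocked, stay at (x=9, y=2)
  U (up): (x=9, y=2) -> (x=9, y=1)
  D (down): (x=9, y=1) -> (x=9, y=2)
Final: (x=9, y=2)

Answer: Final position: (x=9, y=2)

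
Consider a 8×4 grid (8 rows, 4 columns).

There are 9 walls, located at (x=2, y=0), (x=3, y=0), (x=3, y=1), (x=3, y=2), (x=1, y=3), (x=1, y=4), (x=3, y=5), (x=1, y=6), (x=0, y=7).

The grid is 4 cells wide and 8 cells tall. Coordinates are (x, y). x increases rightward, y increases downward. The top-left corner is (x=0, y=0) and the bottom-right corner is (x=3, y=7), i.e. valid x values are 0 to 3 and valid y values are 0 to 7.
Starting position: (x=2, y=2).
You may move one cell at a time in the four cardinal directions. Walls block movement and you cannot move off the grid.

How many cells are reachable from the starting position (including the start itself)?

Answer: Reachable cells: 23

Derivation:
BFS flood-fill from (x=2, y=2):
  Distance 0: (x=2, y=2)
  Distance 1: (x=2, y=1), (x=1, y=2), (x=2, y=3)
  Distance 2: (x=1, y=1), (x=0, y=2), (x=3, y=3), (x=2, y=4)
  Distance 3: (x=1, y=0), (x=0, y=1), (x=0, y=3), (x=3, y=4), (x=2, y=5)
  Distance 4: (x=0, y=0), (x=0, y=4), (x=1, y=5), (x=2, y=6)
  Distance 5: (x=0, y=5), (x=3, y=6), (x=2, y=7)
  Distance 6: (x=0, y=6), (x=1, y=7), (x=3, y=7)
Total reachable: 23 (grid has 23 open cells total)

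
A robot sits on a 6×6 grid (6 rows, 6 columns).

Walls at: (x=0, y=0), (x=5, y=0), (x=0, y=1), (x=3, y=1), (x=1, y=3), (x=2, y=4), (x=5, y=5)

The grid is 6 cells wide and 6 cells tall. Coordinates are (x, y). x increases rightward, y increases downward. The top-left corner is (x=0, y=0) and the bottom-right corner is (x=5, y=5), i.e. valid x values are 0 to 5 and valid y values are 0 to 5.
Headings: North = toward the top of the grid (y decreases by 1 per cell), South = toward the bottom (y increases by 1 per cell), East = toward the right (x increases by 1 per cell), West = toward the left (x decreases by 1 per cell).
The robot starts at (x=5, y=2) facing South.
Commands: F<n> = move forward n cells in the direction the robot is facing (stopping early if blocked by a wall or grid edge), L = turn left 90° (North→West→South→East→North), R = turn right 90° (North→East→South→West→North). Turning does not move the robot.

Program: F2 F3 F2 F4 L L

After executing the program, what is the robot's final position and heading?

Start: (x=5, y=2), facing South
  F2: move forward 2, now at (x=5, y=4)
  F3: move forward 0/3 (blocked), now at (x=5, y=4)
  F2: move forward 0/2 (blocked), now at (x=5, y=4)
  F4: move forward 0/4 (blocked), now at (x=5, y=4)
  L: turn left, now facing East
  L: turn left, now facing North
Final: (x=5, y=4), facing North

Answer: Final position: (x=5, y=4), facing North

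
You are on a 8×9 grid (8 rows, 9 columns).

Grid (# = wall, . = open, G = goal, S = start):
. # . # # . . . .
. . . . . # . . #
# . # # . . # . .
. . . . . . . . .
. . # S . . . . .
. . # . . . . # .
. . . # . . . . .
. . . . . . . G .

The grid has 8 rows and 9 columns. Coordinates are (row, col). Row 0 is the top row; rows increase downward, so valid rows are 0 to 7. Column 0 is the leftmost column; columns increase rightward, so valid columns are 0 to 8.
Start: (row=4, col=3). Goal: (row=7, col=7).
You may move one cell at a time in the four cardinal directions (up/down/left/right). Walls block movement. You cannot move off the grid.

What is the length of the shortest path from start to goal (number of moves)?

Answer: Shortest path length: 7

Derivation:
BFS from (row=4, col=3) until reaching (row=7, col=7):
  Distance 0: (row=4, col=3)
  Distance 1: (row=3, col=3), (row=4, col=4), (row=5, col=3)
  Distance 2: (row=3, col=2), (row=3, col=4), (row=4, col=5), (row=5, col=4)
  Distance 3: (row=2, col=4), (row=3, col=1), (row=3, col=5), (row=4, col=6), (row=5, col=5), (row=6, col=4)
  Distance 4: (row=1, col=4), (row=2, col=1), (row=2, col=5), (row=3, col=0), (row=3, col=6), (row=4, col=1), (row=4, col=7), (row=5, col=6), (row=6, col=5), (row=7, col=4)
  Distance 5: (row=1, col=1), (row=1, col=3), (row=3, col=7), (row=4, col=0), (row=4, col=8), (row=5, col=1), (row=6, col=6), (row=7, col=3), (row=7, col=5)
  Distance 6: (row=1, col=0), (row=1, col=2), (row=2, col=7), (row=3, col=8), (row=5, col=0), (row=5, col=8), (row=6, col=1), (row=6, col=7), (row=7, col=2), (row=7, col=6)
  Distance 7: (row=0, col=0), (row=0, col=2), (row=1, col=7), (row=2, col=8), (row=6, col=0), (row=6, col=2), (row=6, col=8), (row=7, col=1), (row=7, col=7)  <- goal reached here
One shortest path (7 moves): (row=4, col=3) -> (row=4, col=4) -> (row=4, col=5) -> (row=4, col=6) -> (row=5, col=6) -> (row=6, col=6) -> (row=6, col=7) -> (row=7, col=7)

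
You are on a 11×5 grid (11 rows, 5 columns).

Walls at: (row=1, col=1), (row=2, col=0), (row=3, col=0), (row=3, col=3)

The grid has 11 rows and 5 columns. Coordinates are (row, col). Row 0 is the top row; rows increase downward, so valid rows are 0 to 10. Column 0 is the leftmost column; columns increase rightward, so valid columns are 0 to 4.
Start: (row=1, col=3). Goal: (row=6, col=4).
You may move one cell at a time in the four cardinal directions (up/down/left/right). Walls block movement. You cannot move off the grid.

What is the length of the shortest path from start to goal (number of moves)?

Answer: Shortest path length: 6

Derivation:
BFS from (row=1, col=3) until reaching (row=6, col=4):
  Distance 0: (row=1, col=3)
  Distance 1: (row=0, col=3), (row=1, col=2), (row=1, col=4), (row=2, col=3)
  Distance 2: (row=0, col=2), (row=0, col=4), (row=2, col=2), (row=2, col=4)
  Distance 3: (row=0, col=1), (row=2, col=1), (row=3, col=2), (row=3, col=4)
  Distance 4: (row=0, col=0), (row=3, col=1), (row=4, col=2), (row=4, col=4)
  Distance 5: (row=1, col=0), (row=4, col=1), (row=4, col=3), (row=5, col=2), (row=5, col=4)
  Distance 6: (row=4, col=0), (row=5, col=1), (row=5, col=3), (row=6, col=2), (row=6, col=4)  <- goal reached here
One shortest path (6 moves): (row=1, col=3) -> (row=1, col=4) -> (row=2, col=4) -> (row=3, col=4) -> (row=4, col=4) -> (row=5, col=4) -> (row=6, col=4)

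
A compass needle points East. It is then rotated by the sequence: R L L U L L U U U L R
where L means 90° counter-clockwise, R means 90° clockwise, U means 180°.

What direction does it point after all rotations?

Start: East
  R (right (90° clockwise)) -> South
  L (left (90° counter-clockwise)) -> East
  L (left (90° counter-clockwise)) -> North
  U (U-turn (180°)) -> South
  L (left (90° counter-clockwise)) -> East
  L (left (90° counter-clockwise)) -> North
  U (U-turn (180°)) -> South
  U (U-turn (180°)) -> North
  U (U-turn (180°)) -> South
  L (left (90° counter-clockwise)) -> East
  R (right (90° clockwise)) -> South
Final: South

Answer: Final heading: South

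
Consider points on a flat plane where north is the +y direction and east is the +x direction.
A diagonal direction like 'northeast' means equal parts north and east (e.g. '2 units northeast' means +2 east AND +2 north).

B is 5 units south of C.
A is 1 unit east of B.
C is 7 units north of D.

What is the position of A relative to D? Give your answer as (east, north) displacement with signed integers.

Answer: A is at (east=1, north=2) relative to D.

Derivation:
Place D at the origin (east=0, north=0).
  C is 7 units north of D: delta (east=+0, north=+7); C at (east=0, north=7).
  B is 5 units south of C: delta (east=+0, north=-5); B at (east=0, north=2).
  A is 1 unit east of B: delta (east=+1, north=+0); A at (east=1, north=2).
Therefore A relative to D: (east=1, north=2).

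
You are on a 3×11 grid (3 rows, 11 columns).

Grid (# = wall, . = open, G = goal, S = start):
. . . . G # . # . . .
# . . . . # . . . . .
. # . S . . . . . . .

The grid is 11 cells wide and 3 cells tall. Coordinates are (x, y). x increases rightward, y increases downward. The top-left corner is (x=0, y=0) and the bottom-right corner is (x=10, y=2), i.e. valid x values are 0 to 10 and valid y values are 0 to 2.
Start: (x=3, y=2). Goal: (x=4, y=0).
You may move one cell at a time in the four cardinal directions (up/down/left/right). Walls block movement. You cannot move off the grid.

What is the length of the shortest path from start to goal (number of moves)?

Answer: Shortest path length: 3

Derivation:
BFS from (x=3, y=2) until reaching (x=4, y=0):
  Distance 0: (x=3, y=2)
  Distance 1: (x=3, y=1), (x=2, y=2), (x=4, y=2)
  Distance 2: (x=3, y=0), (x=2, y=1), (x=4, y=1), (x=5, y=2)
  Distance 3: (x=2, y=0), (x=4, y=0), (x=1, y=1), (x=6, y=2)  <- goal reached here
One shortest path (3 moves): (x=3, y=2) -> (x=4, y=2) -> (x=4, y=1) -> (x=4, y=0)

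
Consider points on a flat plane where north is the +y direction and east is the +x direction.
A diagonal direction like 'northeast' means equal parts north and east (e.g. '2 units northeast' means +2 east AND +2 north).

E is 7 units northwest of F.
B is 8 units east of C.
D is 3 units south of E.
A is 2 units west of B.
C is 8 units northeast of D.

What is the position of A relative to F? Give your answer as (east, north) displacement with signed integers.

Place F at the origin (east=0, north=0).
  E is 7 units northwest of F: delta (east=-7, north=+7); E at (east=-7, north=7).
  D is 3 units south of E: delta (east=+0, north=-3); D at (east=-7, north=4).
  C is 8 units northeast of D: delta (east=+8, north=+8); C at (east=1, north=12).
  B is 8 units east of C: delta (east=+8, north=+0); B at (east=9, north=12).
  A is 2 units west of B: delta (east=-2, north=+0); A at (east=7, north=12).
Therefore A relative to F: (east=7, north=12).

Answer: A is at (east=7, north=12) relative to F.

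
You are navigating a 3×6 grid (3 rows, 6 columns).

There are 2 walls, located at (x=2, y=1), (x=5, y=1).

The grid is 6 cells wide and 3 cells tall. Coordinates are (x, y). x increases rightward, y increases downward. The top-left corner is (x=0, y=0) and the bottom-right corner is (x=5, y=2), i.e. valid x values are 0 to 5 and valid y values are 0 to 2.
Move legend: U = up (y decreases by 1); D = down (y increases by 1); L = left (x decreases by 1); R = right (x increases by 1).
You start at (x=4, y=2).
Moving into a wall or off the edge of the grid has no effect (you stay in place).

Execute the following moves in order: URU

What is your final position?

Start: (x=4, y=2)
  U (up): (x=4, y=2) -> (x=4, y=1)
  R (right): blocked, stay at (x=4, y=1)
  U (up): (x=4, y=1) -> (x=4, y=0)
Final: (x=4, y=0)

Answer: Final position: (x=4, y=0)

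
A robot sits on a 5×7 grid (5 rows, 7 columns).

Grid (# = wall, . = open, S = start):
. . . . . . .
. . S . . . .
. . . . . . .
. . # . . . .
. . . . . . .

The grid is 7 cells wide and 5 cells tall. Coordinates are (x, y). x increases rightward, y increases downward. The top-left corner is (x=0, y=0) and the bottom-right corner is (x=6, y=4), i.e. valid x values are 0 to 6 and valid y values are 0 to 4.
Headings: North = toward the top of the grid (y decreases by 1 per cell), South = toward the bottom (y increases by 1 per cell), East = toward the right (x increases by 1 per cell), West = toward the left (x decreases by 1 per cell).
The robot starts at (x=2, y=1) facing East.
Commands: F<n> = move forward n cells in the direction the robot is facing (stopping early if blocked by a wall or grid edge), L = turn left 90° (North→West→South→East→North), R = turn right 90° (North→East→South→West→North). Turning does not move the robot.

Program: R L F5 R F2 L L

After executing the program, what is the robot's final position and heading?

Start: (x=2, y=1), facing East
  R: turn right, now facing South
  L: turn left, now facing East
  F5: move forward 4/5 (blocked), now at (x=6, y=1)
  R: turn right, now facing South
  F2: move forward 2, now at (x=6, y=3)
  L: turn left, now facing East
  L: turn left, now facing North
Final: (x=6, y=3), facing North

Answer: Final position: (x=6, y=3), facing North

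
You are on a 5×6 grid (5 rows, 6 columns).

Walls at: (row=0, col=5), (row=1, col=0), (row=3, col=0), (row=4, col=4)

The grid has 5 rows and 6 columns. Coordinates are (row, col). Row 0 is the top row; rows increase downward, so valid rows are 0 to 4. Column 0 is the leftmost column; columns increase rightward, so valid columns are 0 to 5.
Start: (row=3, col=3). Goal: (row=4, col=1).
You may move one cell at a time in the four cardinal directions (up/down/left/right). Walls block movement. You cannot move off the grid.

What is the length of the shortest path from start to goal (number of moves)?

Answer: Shortest path length: 3

Derivation:
BFS from (row=3, col=3) until reaching (row=4, col=1):
  Distance 0: (row=3, col=3)
  Distance 1: (row=2, col=3), (row=3, col=2), (row=3, col=4), (row=4, col=3)
  Distance 2: (row=1, col=3), (row=2, col=2), (row=2, col=4), (row=3, col=1), (row=3, col=5), (row=4, col=2)
  Distance 3: (row=0, col=3), (row=1, col=2), (row=1, col=4), (row=2, col=1), (row=2, col=5), (row=4, col=1), (row=4, col=5)  <- goal reached here
One shortest path (3 moves): (row=3, col=3) -> (row=3, col=2) -> (row=3, col=1) -> (row=4, col=1)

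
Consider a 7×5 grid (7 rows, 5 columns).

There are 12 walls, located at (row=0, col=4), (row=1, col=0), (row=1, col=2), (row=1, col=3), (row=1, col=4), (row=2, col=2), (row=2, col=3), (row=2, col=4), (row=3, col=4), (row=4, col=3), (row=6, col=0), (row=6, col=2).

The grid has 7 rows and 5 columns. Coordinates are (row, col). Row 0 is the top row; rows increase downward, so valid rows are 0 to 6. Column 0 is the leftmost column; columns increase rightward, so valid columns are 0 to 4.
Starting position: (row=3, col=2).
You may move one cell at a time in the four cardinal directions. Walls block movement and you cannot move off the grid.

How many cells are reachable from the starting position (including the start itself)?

BFS flood-fill from (row=3, col=2):
  Distance 0: (row=3, col=2)
  Distance 1: (row=3, col=1), (row=3, col=3), (row=4, col=2)
  Distance 2: (row=2, col=1), (row=3, col=0), (row=4, col=1), (row=5, col=2)
  Distance 3: (row=1, col=1), (row=2, col=0), (row=4, col=0), (row=5, col=1), (row=5, col=3)
  Distance 4: (row=0, col=1), (row=5, col=0), (row=5, col=4), (row=6, col=1), (row=6, col=3)
  Distance 5: (row=0, col=0), (row=0, col=2), (row=4, col=4), (row=6, col=4)
  Distance 6: (row=0, col=3)
Total reachable: 23 (grid has 23 open cells total)

Answer: Reachable cells: 23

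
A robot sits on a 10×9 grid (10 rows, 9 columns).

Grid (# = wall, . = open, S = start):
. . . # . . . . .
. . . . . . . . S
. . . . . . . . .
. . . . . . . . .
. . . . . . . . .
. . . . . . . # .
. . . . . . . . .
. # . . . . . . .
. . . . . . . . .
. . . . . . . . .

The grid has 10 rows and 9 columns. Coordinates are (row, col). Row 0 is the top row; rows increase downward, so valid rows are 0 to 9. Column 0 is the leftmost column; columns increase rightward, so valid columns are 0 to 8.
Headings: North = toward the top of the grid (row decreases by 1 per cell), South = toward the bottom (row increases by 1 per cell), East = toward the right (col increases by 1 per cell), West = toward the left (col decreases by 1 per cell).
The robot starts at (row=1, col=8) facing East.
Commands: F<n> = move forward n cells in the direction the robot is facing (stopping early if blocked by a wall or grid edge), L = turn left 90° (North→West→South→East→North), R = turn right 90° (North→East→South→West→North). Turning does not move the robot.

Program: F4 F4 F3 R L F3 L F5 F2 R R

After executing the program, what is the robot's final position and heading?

Start: (row=1, col=8), facing East
  F4: move forward 0/4 (blocked), now at (row=1, col=8)
  F4: move forward 0/4 (blocked), now at (row=1, col=8)
  F3: move forward 0/3 (blocked), now at (row=1, col=8)
  R: turn right, now facing South
  L: turn left, now facing East
  F3: move forward 0/3 (blocked), now at (row=1, col=8)
  L: turn left, now facing North
  F5: move forward 1/5 (blocked), now at (row=0, col=8)
  F2: move forward 0/2 (blocked), now at (row=0, col=8)
  R: turn right, now facing East
  R: turn right, now facing South
Final: (row=0, col=8), facing South

Answer: Final position: (row=0, col=8), facing South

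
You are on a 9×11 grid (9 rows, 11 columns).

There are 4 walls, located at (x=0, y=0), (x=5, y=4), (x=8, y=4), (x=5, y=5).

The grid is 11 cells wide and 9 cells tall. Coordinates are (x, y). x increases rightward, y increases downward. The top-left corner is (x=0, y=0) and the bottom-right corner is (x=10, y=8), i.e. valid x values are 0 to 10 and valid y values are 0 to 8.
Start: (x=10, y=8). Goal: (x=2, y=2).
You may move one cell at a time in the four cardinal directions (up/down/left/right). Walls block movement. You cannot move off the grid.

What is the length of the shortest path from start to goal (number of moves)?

Answer: Shortest path length: 14

Derivation:
BFS from (x=10, y=8) until reaching (x=2, y=2):
  Distance 0: (x=10, y=8)
  Distance 1: (x=10, y=7), (x=9, y=8)
  Distance 2: (x=10, y=6), (x=9, y=7), (x=8, y=8)
  Distance 3: (x=10, y=5), (x=9, y=6), (x=8, y=7), (x=7, y=8)
  Distance 4: (x=10, y=4), (x=9, y=5), (x=8, y=6), (x=7, y=7), (x=6, y=8)
  Distance 5: (x=10, y=3), (x=9, y=4), (x=8, y=5), (x=7, y=6), (x=6, y=7), (x=5, y=8)
  Distance 6: (x=10, y=2), (x=9, y=3), (x=7, y=5), (x=6, y=6), (x=5, y=7), (x=4, y=8)
  Distance 7: (x=10, y=1), (x=9, y=2), (x=8, y=3), (x=7, y=4), (x=6, y=5), (x=5, y=6), (x=4, y=7), (x=3, y=8)
  Distance 8: (x=10, y=0), (x=9, y=1), (x=8, y=2), (x=7, y=3), (x=6, y=4), (x=4, y=6), (x=3, y=7), (x=2, y=8)
  Distance 9: (x=9, y=0), (x=8, y=1), (x=7, y=2), (x=6, y=3), (x=4, y=5), (x=3, y=6), (x=2, y=7), (x=1, y=8)
  Distance 10: (x=8, y=0), (x=7, y=1), (x=6, y=2), (x=5, y=3), (x=4, y=4), (x=3, y=5), (x=2, y=6), (x=1, y=7), (x=0, y=8)
  Distance 11: (x=7, y=0), (x=6, y=1), (x=5, y=2), (x=4, y=3), (x=3, y=4), (x=2, y=5), (x=1, y=6), (x=0, y=7)
  Distance 12: (x=6, y=0), (x=5, y=1), (x=4, y=2), (x=3, y=3), (x=2, y=4), (x=1, y=5), (x=0, y=6)
  Distance 13: (x=5, y=0), (x=4, y=1), (x=3, y=2), (x=2, y=3), (x=1, y=4), (x=0, y=5)
  Distance 14: (x=4, y=0), (x=3, y=1), (x=2, y=2), (x=1, y=3), (x=0, y=4)  <- goal reached here
One shortest path (14 moves): (x=10, y=8) -> (x=9, y=8) -> (x=8, y=8) -> (x=7, y=8) -> (x=6, y=8) -> (x=5, y=8) -> (x=4, y=8) -> (x=3, y=8) -> (x=2, y=8) -> (x=2, y=7) -> (x=2, y=6) -> (x=2, y=5) -> (x=2, y=4) -> (x=2, y=3) -> (x=2, y=2)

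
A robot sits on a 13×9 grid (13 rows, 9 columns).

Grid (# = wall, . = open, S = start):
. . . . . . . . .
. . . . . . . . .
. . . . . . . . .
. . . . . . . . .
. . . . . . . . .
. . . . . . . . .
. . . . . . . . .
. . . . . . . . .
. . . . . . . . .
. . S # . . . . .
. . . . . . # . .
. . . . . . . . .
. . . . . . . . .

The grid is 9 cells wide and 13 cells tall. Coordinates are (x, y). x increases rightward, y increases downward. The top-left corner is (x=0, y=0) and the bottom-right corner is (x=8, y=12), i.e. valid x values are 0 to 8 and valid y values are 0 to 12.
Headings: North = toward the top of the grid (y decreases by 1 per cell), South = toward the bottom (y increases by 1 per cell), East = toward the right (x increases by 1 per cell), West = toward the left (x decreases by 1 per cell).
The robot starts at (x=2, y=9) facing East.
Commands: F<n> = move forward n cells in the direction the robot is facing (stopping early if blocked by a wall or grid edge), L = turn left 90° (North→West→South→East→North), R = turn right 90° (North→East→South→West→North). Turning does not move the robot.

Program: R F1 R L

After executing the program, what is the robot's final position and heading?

Answer: Final position: (x=2, y=10), facing South

Derivation:
Start: (x=2, y=9), facing East
  R: turn right, now facing South
  F1: move forward 1, now at (x=2, y=10)
  R: turn right, now facing West
  L: turn left, now facing South
Final: (x=2, y=10), facing South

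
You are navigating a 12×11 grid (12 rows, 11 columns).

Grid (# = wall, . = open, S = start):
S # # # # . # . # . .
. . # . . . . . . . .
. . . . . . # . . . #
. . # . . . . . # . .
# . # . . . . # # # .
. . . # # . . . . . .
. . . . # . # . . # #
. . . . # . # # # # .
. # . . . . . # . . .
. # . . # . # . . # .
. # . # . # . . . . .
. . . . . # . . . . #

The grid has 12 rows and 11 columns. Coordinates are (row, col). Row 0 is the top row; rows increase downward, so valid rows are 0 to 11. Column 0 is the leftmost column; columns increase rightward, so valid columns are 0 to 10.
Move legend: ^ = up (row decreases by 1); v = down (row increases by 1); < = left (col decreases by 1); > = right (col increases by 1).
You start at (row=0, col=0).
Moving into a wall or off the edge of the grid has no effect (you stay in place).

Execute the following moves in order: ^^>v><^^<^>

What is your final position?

Answer: Final position: (row=0, col=0)

Derivation:
Start: (row=0, col=0)
  ^ (up): blocked, stay at (row=0, col=0)
  ^ (up): blocked, stay at (row=0, col=0)
  > (right): blocked, stay at (row=0, col=0)
  v (down): (row=0, col=0) -> (row=1, col=0)
  > (right): (row=1, col=0) -> (row=1, col=1)
  < (left): (row=1, col=1) -> (row=1, col=0)
  ^ (up): (row=1, col=0) -> (row=0, col=0)
  ^ (up): blocked, stay at (row=0, col=0)
  < (left): blocked, stay at (row=0, col=0)
  ^ (up): blocked, stay at (row=0, col=0)
  > (right): blocked, stay at (row=0, col=0)
Final: (row=0, col=0)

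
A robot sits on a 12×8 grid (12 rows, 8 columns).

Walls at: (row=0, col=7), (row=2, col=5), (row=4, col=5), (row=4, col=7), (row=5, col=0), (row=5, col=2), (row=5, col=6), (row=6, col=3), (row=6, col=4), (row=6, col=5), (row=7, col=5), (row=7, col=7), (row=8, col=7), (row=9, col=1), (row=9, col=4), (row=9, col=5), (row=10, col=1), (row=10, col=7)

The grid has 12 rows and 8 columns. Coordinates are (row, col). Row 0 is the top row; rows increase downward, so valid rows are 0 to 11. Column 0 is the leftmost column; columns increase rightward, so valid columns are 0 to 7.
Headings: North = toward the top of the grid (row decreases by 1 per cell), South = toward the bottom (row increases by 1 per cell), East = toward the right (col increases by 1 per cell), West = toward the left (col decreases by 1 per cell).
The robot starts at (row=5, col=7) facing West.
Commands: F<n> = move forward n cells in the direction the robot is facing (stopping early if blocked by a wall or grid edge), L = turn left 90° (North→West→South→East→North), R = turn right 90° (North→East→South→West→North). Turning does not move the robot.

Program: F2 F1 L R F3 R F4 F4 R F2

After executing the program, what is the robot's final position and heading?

Answer: Final position: (row=5, col=7), facing East

Derivation:
Start: (row=5, col=7), facing West
  F2: move forward 0/2 (blocked), now at (row=5, col=7)
  F1: move forward 0/1 (blocked), now at (row=5, col=7)
  L: turn left, now facing South
  R: turn right, now facing West
  F3: move forward 0/3 (blocked), now at (row=5, col=7)
  R: turn right, now facing North
  F4: move forward 0/4 (blocked), now at (row=5, col=7)
  F4: move forward 0/4 (blocked), now at (row=5, col=7)
  R: turn right, now facing East
  F2: move forward 0/2 (blocked), now at (row=5, col=7)
Final: (row=5, col=7), facing East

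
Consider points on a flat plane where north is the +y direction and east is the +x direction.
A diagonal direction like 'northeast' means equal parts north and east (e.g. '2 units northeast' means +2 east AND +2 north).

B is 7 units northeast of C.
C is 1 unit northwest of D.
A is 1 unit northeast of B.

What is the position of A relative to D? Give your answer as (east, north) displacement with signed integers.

Answer: A is at (east=7, north=9) relative to D.

Derivation:
Place D at the origin (east=0, north=0).
  C is 1 unit northwest of D: delta (east=-1, north=+1); C at (east=-1, north=1).
  B is 7 units northeast of C: delta (east=+7, north=+7); B at (east=6, north=8).
  A is 1 unit northeast of B: delta (east=+1, north=+1); A at (east=7, north=9).
Therefore A relative to D: (east=7, north=9).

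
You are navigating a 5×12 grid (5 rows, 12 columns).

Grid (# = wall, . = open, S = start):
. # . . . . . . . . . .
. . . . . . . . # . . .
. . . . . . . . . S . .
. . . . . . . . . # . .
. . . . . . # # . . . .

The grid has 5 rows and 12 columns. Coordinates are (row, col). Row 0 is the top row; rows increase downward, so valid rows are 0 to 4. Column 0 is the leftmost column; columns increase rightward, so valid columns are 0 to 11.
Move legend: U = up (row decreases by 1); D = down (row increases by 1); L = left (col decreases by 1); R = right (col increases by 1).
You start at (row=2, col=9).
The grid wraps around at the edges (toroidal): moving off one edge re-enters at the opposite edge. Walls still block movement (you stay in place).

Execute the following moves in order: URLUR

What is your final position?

Start: (row=2, col=9)
  U (up): (row=2, col=9) -> (row=1, col=9)
  R (right): (row=1, col=9) -> (row=1, col=10)
  L (left): (row=1, col=10) -> (row=1, col=9)
  U (up): (row=1, col=9) -> (row=0, col=9)
  R (right): (row=0, col=9) -> (row=0, col=10)
Final: (row=0, col=10)

Answer: Final position: (row=0, col=10)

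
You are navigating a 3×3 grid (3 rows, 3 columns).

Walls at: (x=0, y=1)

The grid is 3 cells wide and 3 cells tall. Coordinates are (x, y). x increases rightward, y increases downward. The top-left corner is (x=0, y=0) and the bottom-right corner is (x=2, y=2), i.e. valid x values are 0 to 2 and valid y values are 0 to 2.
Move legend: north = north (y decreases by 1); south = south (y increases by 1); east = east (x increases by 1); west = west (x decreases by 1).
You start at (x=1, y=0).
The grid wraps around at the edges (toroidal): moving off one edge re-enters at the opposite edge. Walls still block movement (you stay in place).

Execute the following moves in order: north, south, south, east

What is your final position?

Start: (x=1, y=0)
  north (north): (x=1, y=0) -> (x=1, y=2)
  south (south): (x=1, y=2) -> (x=1, y=0)
  south (south): (x=1, y=0) -> (x=1, y=1)
  east (east): (x=1, y=1) -> (x=2, y=1)
Final: (x=2, y=1)

Answer: Final position: (x=2, y=1)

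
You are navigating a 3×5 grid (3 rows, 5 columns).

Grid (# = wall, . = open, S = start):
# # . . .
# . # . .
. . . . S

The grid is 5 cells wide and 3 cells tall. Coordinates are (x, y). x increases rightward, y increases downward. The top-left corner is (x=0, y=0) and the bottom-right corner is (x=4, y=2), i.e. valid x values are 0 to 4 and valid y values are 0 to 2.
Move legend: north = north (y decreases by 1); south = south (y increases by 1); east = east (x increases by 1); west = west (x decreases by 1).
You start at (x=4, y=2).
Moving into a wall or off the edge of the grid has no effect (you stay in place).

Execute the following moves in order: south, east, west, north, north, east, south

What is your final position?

Answer: Final position: (x=4, y=1)

Derivation:
Start: (x=4, y=2)
  south (south): blocked, stay at (x=4, y=2)
  east (east): blocked, stay at (x=4, y=2)
  west (west): (x=4, y=2) -> (x=3, y=2)
  north (north): (x=3, y=2) -> (x=3, y=1)
  north (north): (x=3, y=1) -> (x=3, y=0)
  east (east): (x=3, y=0) -> (x=4, y=0)
  south (south): (x=4, y=0) -> (x=4, y=1)
Final: (x=4, y=1)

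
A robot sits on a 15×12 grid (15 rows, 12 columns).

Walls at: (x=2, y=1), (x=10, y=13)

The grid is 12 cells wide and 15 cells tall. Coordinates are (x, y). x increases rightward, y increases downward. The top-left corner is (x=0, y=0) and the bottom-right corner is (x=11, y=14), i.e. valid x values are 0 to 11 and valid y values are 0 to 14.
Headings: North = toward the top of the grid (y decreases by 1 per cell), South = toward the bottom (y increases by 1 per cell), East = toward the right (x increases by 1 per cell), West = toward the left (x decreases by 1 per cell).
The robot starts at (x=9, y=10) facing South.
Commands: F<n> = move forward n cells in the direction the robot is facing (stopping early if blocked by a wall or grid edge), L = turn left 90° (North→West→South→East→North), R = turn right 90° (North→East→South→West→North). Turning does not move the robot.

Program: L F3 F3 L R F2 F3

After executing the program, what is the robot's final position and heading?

Answer: Final position: (x=11, y=10), facing East

Derivation:
Start: (x=9, y=10), facing South
  L: turn left, now facing East
  F3: move forward 2/3 (blocked), now at (x=11, y=10)
  F3: move forward 0/3 (blocked), now at (x=11, y=10)
  L: turn left, now facing North
  R: turn right, now facing East
  F2: move forward 0/2 (blocked), now at (x=11, y=10)
  F3: move forward 0/3 (blocked), now at (x=11, y=10)
Final: (x=11, y=10), facing East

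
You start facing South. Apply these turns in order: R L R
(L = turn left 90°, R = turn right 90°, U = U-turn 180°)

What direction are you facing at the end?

Start: South
  R (right (90° clockwise)) -> West
  L (left (90° counter-clockwise)) -> South
  R (right (90° clockwise)) -> West
Final: West

Answer: Final heading: West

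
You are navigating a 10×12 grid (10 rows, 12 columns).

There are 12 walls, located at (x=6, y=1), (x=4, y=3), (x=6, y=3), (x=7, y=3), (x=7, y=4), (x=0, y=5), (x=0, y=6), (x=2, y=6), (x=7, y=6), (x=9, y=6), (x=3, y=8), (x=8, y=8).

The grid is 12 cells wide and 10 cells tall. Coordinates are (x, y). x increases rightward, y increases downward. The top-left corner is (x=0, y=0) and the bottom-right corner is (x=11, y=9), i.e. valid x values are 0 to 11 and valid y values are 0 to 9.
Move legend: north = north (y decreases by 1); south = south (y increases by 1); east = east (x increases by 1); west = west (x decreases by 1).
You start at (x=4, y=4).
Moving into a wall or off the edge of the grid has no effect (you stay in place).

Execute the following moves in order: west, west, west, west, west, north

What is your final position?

Answer: Final position: (x=0, y=3)

Derivation:
Start: (x=4, y=4)
  west (west): (x=4, y=4) -> (x=3, y=4)
  west (west): (x=3, y=4) -> (x=2, y=4)
  west (west): (x=2, y=4) -> (x=1, y=4)
  west (west): (x=1, y=4) -> (x=0, y=4)
  west (west): blocked, stay at (x=0, y=4)
  north (north): (x=0, y=4) -> (x=0, y=3)
Final: (x=0, y=3)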